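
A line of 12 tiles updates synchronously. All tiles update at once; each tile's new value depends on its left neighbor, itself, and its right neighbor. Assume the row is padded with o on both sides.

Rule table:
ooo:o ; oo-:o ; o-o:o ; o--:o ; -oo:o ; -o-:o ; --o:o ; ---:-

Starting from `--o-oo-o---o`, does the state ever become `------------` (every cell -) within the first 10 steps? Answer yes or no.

ooooooooo-oo
oooooooooooo
oooooooooooo  (fixed point — unchanged through step 10)
step 10 is oooooooooooo, still not uniform -

no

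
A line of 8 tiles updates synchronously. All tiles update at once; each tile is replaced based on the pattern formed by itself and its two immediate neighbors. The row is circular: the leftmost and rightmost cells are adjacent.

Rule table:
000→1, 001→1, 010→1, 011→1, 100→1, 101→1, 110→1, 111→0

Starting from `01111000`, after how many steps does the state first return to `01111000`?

11001111
01111000

2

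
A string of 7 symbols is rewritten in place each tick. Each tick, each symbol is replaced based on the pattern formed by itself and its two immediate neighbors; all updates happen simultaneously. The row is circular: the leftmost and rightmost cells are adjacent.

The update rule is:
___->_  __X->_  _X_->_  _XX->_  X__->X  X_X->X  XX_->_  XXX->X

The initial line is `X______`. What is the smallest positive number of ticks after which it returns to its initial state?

7

tick 1: _X_____
tick 2: __X____
tick 3: ___X___
tick 4: ____X__
tick 5: _____X_
tick 6: ______X
tick 7: X______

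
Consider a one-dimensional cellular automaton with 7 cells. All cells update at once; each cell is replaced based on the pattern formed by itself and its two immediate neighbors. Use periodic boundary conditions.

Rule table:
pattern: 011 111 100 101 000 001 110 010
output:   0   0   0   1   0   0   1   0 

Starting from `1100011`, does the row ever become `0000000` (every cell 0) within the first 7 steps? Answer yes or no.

0100000
0000000
all cells are 0 at step 2

yes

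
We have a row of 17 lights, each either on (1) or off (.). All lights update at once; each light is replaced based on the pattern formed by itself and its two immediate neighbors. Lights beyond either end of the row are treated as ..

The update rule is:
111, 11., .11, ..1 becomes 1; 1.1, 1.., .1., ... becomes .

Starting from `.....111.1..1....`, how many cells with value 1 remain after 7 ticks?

....1111...1.....
...11111..1......
..111111.1.......
.1111111.........
11111111.........
11111111.........  (fixed point — unchanged through tick 7)
count of 1: 8

8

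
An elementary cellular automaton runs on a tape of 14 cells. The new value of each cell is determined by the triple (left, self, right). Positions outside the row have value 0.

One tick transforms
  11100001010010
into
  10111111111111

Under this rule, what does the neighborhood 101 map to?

At position 8 the neighborhood is 101; the next row has 1 there.

1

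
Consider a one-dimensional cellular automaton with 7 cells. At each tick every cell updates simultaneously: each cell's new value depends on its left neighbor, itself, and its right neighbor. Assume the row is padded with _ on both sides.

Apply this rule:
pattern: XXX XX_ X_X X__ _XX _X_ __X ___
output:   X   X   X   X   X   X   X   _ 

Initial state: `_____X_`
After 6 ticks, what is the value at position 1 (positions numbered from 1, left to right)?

X

____XXX
___XXXX
__XXXXX
_XXXXXX
XXXXXXX
XXXXXXX
position 1 holds X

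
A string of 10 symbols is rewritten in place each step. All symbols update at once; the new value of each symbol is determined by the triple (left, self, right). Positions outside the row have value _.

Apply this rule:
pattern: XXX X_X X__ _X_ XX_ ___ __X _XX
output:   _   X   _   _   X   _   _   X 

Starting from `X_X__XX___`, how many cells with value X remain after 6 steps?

2

step 1: _X___XX___
step 2: _____XX___
step 3: _____XX___  (fixed point — unchanged through step 6)
count of X: 2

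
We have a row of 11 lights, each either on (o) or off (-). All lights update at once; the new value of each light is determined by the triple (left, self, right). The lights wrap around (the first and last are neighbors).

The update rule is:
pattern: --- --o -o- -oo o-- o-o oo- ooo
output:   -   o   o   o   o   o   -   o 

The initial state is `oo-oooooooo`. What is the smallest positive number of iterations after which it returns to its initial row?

iteration 1: o-ooooooooo
iteration 2: -oooooooooo
iteration 3: oooooooooo-
iteration 4: ooooooooo-o
iteration 5: oooooooo-oo
iteration 6: ooooooo-ooo
iteration 7: oooooo-oooo
iteration 8: ooooo-ooooo
iteration 9: oooo-oooooo
iteration 10: ooo-ooooooo
iteration 11: oo-oooooooo

11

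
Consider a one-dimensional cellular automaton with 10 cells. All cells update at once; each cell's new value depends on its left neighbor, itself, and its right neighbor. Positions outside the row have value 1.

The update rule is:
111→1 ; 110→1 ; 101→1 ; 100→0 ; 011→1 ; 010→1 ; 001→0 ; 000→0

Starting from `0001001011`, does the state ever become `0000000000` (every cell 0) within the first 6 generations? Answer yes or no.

no

0001001111
0001001111  (fixed point — unchanged through generation 6)
generation 6 is 0001001111, still not uniform 0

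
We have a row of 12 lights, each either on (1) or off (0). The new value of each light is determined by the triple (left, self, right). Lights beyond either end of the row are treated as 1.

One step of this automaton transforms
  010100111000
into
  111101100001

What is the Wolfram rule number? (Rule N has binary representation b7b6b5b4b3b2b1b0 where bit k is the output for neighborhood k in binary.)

46

position 7: 111 → 0  (bit 7 = 0)
position 8: 110 → 0  (bit 6 = 0)
position 0: 101 → 1  (bit 5 = 1)
position 4: 100 → 0  (bit 4 = 0)
position 6: 011 → 1  (bit 3 = 1)
position 1: 010 → 1  (bit 2 = 1)
position 5: 001 → 1  (bit 1 = 1)
position 10: 000 → 0  (bit 0 = 0)
bits b7..b0 = 00101110 = 46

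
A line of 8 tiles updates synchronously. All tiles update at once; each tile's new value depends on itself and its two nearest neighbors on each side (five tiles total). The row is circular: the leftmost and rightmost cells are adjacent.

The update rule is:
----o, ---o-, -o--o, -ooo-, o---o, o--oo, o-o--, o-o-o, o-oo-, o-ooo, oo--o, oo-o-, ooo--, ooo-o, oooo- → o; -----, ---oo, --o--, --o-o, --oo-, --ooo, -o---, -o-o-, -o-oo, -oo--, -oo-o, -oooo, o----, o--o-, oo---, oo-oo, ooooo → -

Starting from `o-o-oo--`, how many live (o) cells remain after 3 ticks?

3

tick 1: --o-o-o-
tick 2: oo--o-o-
tick 3: o-o---o-
count of o: 3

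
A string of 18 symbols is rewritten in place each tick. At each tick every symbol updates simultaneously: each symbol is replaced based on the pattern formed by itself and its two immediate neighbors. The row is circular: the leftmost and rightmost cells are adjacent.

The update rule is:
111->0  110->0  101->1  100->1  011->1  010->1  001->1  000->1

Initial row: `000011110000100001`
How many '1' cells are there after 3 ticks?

15

111110001111111111
000001111000000000
111111000111111111
count of 1: 15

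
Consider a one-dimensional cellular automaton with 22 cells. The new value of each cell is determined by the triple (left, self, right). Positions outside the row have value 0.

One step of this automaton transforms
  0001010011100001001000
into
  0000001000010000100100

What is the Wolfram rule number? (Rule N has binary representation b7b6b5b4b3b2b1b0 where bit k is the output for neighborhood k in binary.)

16

position 9: 111 → 0  (bit 7 = 0)
position 10: 110 → 0  (bit 6 = 0)
position 4: 101 → 0  (bit 5 = 0)
position 6: 100 → 1  (bit 4 = 1)
position 8: 011 → 0  (bit 3 = 0)
position 3: 010 → 0  (bit 2 = 0)
position 2: 001 → 0  (bit 1 = 0)
position 0: 000 → 0  (bit 0 = 0)
bits b7..b0 = 00010000 = 16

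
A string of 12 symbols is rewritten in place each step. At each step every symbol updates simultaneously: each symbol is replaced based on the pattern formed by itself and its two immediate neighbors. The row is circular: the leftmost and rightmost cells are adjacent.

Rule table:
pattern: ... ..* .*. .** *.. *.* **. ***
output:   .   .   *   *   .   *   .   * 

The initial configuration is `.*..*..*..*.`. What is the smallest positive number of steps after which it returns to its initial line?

1

.*..*..*..*.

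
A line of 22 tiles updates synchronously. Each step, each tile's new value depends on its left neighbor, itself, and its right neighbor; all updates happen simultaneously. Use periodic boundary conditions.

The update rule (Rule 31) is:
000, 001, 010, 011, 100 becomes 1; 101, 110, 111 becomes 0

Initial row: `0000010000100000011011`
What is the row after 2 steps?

1000000000000000001110

1111111111111111110010
1000000000000000001110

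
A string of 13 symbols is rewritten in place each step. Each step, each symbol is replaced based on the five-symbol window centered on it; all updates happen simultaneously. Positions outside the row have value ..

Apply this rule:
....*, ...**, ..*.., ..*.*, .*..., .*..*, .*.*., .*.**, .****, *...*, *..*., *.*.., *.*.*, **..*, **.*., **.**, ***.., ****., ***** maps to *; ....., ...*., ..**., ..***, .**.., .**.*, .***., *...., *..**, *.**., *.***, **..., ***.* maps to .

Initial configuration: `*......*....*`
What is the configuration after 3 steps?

**...*.**.*.*
...*.**..****
.*.**..*..***

.*.**..*..***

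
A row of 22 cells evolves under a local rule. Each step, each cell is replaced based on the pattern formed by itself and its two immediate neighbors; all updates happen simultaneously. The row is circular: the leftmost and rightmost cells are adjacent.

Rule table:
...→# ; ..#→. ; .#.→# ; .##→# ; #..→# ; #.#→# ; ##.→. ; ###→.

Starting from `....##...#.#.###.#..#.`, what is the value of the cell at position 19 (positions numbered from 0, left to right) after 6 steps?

#

###.#.##.#####..###.##
...####.##....#.#..##.
##.#...##.###.####.#.#
..####.#.##..##...####
#.#...####.#.#.##.#...
#####.#...######.####.
position 19 holds #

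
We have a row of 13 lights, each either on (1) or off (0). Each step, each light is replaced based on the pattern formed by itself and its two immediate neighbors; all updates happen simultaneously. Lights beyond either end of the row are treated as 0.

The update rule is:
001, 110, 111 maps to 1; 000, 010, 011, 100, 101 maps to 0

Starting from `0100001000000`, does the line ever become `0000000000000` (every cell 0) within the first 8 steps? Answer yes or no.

yes

1000010000000
0000100000000
0001000000000
0010000000000
0100000000000
1000000000000
0000000000000
all cells are 0 at step 7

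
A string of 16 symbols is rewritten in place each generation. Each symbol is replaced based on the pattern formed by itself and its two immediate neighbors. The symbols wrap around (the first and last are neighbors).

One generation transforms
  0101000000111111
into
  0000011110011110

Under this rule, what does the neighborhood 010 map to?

0

At position 1 the neighborhood is 010; the next row has 0 there.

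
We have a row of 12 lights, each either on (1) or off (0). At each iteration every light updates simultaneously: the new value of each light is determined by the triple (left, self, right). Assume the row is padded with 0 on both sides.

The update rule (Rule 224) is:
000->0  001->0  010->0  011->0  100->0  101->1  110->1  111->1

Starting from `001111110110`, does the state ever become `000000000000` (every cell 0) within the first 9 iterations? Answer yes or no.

000111111010
000011111100
000001111100
000000111100
000000011100
000000001100
000000000100
000000000000
all cells are 0 at iteration 8

yes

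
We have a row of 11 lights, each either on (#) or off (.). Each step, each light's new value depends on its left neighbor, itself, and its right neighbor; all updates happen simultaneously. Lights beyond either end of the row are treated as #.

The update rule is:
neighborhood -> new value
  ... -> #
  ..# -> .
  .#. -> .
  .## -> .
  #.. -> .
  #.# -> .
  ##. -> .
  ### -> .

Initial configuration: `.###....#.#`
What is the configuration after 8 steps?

.###....##.

.....##....
.###....##.
.....##....  (repeats step 1; period 2)
step 8: .###....##.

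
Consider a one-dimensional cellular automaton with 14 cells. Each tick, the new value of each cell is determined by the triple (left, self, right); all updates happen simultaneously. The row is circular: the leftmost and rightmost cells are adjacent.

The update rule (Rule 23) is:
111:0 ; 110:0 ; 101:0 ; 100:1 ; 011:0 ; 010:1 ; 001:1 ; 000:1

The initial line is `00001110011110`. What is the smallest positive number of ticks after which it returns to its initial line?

tick 1: 11110001100001
tick 2: 00001110011110

2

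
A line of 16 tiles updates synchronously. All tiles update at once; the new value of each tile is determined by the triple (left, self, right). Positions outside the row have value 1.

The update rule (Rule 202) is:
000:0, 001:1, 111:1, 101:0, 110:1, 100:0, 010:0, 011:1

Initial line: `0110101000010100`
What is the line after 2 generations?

0110000001000011

0110000000100001
0110000001000011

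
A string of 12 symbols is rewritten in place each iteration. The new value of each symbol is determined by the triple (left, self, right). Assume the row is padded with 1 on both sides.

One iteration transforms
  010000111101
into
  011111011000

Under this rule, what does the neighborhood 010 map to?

1

At position 1 the neighborhood is 010; the next row has 1 there.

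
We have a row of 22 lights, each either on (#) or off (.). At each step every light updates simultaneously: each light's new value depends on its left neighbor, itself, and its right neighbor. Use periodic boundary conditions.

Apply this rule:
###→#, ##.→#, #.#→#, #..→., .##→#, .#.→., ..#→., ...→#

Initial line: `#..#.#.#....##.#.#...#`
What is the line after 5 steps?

######..##############

#...#.#..##.###.#..#.#
#.#..#...#######....##
##.....#.#######.##.##
##.###..##############
######..##############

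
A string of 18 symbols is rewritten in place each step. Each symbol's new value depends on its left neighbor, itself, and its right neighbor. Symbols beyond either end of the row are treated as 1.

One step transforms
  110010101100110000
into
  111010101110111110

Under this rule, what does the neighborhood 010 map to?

1

At position 4 the neighborhood is 010; the next row has 1 there.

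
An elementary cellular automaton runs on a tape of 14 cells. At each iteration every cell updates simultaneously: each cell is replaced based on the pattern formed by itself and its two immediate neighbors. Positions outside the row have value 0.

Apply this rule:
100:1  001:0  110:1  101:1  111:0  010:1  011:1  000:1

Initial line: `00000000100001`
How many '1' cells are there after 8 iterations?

11

11111110111101
10000011100111
11111010110101
10001111111111
11101000000001
10111111111101
11100000000111
10111111110101
count of 1: 11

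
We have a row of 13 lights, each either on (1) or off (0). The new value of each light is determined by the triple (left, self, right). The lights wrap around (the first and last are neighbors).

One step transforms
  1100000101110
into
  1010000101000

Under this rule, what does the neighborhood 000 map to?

0

At position 3 the neighborhood is 000; the next row has 0 there.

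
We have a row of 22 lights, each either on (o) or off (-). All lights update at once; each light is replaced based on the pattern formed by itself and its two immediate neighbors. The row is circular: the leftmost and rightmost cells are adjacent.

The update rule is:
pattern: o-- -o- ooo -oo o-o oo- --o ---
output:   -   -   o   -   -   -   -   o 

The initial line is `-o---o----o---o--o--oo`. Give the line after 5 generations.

-ooo---oo---ooo--oooo-

generation 1: ---o---oo---o---------
generation 2: oo---o----o---oooooooo
generation 3: o--o---oo---o--ooooooo
generation 4: -----o----o-----oooooo
generation 5: -ooo---oo---ooo--oooo-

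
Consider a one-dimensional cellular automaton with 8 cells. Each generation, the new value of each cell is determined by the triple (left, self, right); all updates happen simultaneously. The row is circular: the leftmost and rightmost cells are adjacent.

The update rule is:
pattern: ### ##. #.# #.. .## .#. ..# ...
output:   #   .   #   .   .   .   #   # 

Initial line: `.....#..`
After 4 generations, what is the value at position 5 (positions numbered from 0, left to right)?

#####..#
####..#.
.##..#.#
#...#.#.
position 5 holds .

.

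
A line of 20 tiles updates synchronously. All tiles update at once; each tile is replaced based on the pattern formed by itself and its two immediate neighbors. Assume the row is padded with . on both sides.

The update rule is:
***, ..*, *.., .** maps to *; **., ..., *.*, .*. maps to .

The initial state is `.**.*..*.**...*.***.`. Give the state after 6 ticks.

tick 1: **...**..*.*.*..**.*
tick 2: *.*.**.**.....***...
tick 3: ....*..*.*...***.*..
tick 4: ...*.**...*.***...*.
tick 5: ..*..*.*.*..**.*.*.*
tick 6: .*.**.....***.......

.*.**.....***.......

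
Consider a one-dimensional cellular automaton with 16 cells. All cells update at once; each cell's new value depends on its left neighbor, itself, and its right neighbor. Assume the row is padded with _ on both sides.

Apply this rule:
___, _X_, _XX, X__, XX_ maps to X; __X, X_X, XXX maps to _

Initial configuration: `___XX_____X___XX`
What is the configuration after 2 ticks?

XX_XXXXXX_XXX_XX
XX_X____X_X_X_XX

XX_X____X_X_X_XX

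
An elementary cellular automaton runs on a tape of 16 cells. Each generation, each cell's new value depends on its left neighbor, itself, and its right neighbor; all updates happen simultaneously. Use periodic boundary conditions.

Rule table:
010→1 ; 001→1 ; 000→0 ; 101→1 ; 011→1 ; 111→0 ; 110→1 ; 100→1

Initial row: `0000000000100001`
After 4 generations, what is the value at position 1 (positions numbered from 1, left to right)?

generation 1: 1000000001110011
generation 2: 1100000011011110
generation 3: 1110000111110011
generation 4: 0011001100011110
position 1 holds 0

0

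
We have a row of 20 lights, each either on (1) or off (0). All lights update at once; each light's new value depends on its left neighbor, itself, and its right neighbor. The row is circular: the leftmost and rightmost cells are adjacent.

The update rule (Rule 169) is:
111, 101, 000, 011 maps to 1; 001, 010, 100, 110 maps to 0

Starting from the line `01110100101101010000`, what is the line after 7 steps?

00111100000100010010

step 1: 01101000011010100111
step 2: 11010011010101000110
step 3: 10100010101010010101
step 4: 01001001010100001011
step 5: 10000000101001100110
step 6: 00111110010001000101
step 7: 00111100000100010010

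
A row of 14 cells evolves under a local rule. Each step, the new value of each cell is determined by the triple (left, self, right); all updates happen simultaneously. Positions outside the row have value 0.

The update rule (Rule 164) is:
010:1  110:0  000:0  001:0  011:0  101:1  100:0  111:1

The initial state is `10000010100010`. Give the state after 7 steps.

10000001000010

step 1: 10000011100010
step 2: 10000001000010
step 3: 10000001000010  (fixed point — unchanged through step 7)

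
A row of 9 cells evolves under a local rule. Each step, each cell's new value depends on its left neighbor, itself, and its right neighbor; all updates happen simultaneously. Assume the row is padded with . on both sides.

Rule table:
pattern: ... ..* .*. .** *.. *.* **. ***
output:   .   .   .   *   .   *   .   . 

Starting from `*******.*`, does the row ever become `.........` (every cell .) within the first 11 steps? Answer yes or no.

*......*.
.........
all cells are . at step 2

yes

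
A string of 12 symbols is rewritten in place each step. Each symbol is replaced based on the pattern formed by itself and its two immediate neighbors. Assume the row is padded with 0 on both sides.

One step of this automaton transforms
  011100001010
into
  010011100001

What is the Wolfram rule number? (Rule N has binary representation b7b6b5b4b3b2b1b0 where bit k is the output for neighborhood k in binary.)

position 2: 111 → 0  (bit 7 = 0)
position 3: 110 → 0  (bit 6 = 0)
position 9: 101 → 0  (bit 5 = 0)
position 4: 100 → 1  (bit 4 = 1)
position 1: 011 → 1  (bit 3 = 1)
position 8: 010 → 0  (bit 2 = 0)
position 0: 001 → 0  (bit 1 = 0)
position 5: 000 → 1  (bit 0 = 1)
bits b7..b0 = 00011001 = 25

25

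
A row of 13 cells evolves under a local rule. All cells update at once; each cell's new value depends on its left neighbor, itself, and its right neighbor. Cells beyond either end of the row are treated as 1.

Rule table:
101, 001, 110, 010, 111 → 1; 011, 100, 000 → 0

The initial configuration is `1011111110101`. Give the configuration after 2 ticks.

1101111111110
1110111111111

1110111111111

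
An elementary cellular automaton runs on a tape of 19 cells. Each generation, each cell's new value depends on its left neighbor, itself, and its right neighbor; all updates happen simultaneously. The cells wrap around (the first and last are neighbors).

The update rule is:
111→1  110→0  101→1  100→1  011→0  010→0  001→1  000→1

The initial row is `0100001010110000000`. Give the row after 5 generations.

1011110101001111111
0101101010110111111
1010010101001011110
0101101010110101101
1010010101001010010

1010010101001010010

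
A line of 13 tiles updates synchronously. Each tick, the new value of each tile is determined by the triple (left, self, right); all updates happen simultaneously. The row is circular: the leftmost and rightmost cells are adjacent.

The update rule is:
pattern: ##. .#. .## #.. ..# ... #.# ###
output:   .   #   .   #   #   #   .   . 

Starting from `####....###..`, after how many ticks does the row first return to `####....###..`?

2

....####...##
####....###..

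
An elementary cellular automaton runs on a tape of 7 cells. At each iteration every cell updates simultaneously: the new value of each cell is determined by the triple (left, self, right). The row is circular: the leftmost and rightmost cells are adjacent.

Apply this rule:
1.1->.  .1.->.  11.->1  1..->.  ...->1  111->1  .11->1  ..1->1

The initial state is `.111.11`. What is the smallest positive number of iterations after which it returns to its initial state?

.111.11

1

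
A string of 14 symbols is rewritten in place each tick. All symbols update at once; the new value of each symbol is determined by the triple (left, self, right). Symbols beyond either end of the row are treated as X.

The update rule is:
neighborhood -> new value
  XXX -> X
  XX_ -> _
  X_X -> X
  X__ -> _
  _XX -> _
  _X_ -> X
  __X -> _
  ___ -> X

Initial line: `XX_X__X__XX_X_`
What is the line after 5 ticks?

_XX__X_X__X___

X_XX__X____XXX
_X____X_XX__XX
XX_XX_XX_____X
X_X__X___XXX__
_XX__X_X__X___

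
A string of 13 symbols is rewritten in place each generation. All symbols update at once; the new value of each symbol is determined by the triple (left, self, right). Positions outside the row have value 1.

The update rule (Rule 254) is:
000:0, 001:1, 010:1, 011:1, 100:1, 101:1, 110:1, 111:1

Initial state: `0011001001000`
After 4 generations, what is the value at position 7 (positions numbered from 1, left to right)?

1111111111101
1111111111111
1111111111111  (fixed point — unchanged through generation 4)
position 7 holds 1

1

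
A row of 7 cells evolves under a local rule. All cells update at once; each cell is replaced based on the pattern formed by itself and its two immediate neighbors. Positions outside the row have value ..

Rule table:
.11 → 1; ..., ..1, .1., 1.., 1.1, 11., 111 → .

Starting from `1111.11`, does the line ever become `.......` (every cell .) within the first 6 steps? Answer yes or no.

yes

1....1.
.......
all cells are . at step 2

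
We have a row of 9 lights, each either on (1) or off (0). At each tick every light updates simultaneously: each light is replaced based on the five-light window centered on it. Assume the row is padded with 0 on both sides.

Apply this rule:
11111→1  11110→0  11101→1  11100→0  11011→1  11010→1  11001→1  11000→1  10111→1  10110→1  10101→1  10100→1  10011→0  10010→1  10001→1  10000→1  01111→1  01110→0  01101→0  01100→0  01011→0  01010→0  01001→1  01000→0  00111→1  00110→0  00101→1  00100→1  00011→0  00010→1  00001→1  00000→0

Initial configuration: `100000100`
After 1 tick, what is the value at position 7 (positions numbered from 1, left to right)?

1

tick 1: 101011101
position 7 holds 1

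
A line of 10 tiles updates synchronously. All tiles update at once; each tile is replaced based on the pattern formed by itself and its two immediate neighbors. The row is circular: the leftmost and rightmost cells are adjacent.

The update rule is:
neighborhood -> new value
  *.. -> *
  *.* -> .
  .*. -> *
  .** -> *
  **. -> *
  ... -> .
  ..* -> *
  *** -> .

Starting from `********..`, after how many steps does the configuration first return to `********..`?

6

*......***
**....**..
***..*****
..****....
.**..**...
********..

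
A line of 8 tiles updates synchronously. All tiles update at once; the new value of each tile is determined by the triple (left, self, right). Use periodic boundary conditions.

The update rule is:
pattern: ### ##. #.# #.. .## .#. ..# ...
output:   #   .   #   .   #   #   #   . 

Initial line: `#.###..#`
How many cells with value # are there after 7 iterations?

.###..##
###..##.
##..##.#
#..##.##
..##.###
.##.###.
##.###..
count of #: 5

5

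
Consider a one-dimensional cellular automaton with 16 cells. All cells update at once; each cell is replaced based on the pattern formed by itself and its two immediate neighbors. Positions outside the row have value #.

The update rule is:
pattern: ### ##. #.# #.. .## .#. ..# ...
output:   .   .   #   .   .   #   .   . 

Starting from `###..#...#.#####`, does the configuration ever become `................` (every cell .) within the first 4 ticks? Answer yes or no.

.....#...##.....
.....#..........
.....#..........  (fixed point — unchanged through tick 4)
tick 4 is .....#.........., still not uniform .

no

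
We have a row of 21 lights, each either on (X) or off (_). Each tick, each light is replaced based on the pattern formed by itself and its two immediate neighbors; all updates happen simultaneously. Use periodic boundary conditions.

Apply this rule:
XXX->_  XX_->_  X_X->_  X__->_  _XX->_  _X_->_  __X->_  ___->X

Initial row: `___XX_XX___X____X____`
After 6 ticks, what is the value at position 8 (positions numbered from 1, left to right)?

XX_______X___XX___XXX
___XXXXX___X____X____
XX_______X___XX___XXX  (repeats tick 1; period 2)
tick 6: ___XXXXX___X____X____
position 8 holds X

X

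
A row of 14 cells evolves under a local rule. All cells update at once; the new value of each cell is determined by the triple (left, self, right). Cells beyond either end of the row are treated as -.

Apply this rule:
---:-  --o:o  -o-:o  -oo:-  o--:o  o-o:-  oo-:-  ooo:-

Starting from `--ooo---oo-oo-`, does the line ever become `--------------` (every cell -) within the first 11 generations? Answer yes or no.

no

-o---o-o-----o
ooo-oo-oo---oo
---------o-o--
--------oo-oo-
-------o-----o
------ooo---oo
-----o---o-o--
----ooo-oo-oo-
---o---------o
--ooo-------oo
-o---o-----o--
generation 11 is -o---o-----o--, still not uniform -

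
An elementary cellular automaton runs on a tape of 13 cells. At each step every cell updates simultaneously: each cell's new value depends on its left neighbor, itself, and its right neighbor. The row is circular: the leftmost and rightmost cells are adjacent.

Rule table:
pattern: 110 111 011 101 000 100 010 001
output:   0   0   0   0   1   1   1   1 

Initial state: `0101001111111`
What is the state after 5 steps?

0101110000000
1100001111111
0011110000000
1100001111111  (repeats step 2; period 2)
step 5: 0011110000000

0011110000000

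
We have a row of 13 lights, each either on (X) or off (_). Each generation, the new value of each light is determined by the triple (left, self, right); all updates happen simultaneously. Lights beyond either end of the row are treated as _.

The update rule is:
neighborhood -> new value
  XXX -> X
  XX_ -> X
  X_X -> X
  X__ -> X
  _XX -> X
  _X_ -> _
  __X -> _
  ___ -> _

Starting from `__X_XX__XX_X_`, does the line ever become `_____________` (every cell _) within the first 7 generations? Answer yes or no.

no

___XXXX_XXX_X
___XXXXXXXXX_
___XXXXXXXXXX
___XXXXXXXXXX  (fixed point — unchanged through generation 7)
generation 7 is ___XXXXXXXXXX, still not uniform _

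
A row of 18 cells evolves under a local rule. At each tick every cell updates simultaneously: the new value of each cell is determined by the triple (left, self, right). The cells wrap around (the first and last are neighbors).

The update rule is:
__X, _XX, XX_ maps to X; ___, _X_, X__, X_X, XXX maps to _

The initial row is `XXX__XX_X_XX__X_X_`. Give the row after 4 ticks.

__X____XXX_____X__

X_X_XXX___XX_X____
____X_X__XXX_____X
___X____XX_X____X_
__X____XXX_____X__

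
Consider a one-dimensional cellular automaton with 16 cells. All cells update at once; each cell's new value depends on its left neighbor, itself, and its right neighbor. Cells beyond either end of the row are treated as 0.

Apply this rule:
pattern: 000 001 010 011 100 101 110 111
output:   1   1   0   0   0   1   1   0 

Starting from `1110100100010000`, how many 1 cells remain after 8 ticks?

0011001001100111
1101010010101001
0110100101010010
1011001010100100
0101010101001001
1010101010010010
0101010100100100
1010101001001001
count of 1: 7

7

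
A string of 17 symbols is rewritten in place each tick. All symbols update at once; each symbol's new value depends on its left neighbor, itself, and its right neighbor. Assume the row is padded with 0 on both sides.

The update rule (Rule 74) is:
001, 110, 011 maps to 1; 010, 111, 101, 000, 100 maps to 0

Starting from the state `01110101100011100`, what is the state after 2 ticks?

11000011101110000

11010001100110100
11000011101110000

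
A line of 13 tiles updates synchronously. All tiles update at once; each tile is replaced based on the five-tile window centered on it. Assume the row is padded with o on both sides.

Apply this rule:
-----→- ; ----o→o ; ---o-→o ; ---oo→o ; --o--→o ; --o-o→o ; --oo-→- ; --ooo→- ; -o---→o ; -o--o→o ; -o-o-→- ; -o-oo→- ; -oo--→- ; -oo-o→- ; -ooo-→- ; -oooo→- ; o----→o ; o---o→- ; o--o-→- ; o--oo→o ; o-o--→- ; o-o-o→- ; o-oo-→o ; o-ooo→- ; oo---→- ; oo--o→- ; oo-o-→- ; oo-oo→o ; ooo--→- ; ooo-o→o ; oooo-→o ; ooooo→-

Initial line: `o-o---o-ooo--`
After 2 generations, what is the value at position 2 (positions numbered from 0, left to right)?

generation 1: o--o-oo-----o
generation 2: ---o-o--o-oo-
position 2 holds -

-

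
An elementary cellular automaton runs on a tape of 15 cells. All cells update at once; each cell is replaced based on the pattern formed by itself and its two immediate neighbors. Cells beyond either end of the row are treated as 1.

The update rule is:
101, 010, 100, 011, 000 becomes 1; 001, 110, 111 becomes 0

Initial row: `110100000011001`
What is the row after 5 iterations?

001111101000001

001111111010101
101000000111111
011111110100000
110000001111110
001111101000001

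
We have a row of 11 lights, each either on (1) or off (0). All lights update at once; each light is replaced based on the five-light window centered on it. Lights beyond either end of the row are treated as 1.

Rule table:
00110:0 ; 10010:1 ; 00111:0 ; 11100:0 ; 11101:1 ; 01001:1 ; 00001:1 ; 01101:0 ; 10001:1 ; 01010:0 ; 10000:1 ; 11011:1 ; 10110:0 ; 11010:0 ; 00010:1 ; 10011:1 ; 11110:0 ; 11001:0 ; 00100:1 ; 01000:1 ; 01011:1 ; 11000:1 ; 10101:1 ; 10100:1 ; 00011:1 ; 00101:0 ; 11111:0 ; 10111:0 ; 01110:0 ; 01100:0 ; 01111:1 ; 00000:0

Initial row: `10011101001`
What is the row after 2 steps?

step 1: 00100101110
step 2: 01111010011

01111010011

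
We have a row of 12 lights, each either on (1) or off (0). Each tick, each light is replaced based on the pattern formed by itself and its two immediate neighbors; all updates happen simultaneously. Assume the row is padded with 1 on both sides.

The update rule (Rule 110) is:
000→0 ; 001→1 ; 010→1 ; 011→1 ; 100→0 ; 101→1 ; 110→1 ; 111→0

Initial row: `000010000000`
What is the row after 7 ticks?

000110000001
001110000011
011010000110
111110001111
000010011000
000110111001
001111101011

001111101011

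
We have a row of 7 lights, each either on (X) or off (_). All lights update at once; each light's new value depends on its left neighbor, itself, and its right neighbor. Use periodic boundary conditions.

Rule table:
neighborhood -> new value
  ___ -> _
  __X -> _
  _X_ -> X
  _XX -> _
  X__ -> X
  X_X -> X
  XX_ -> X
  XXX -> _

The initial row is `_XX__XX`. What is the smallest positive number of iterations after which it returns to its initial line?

iteration 1: X_XX__X
iteration 2: XX_XX__
iteration 3: _XX_XX_
iteration 4: __XX_XX
iteration 5: X__XX_X
iteration 6: XX__XX_
iteration 7: _XX__XX

7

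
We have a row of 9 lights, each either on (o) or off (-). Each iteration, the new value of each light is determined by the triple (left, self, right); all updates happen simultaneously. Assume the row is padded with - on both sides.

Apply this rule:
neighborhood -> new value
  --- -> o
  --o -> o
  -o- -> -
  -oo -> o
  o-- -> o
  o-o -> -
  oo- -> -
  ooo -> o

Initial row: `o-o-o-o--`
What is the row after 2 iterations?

iteration 1: -------oo
iteration 2: oooooooo-

oooooooo-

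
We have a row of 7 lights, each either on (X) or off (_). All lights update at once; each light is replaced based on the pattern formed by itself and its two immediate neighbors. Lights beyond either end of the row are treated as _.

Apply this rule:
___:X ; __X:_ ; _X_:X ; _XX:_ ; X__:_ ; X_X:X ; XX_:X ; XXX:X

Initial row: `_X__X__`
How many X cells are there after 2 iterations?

4

_X__X_X
_X__XXX
count of X: 4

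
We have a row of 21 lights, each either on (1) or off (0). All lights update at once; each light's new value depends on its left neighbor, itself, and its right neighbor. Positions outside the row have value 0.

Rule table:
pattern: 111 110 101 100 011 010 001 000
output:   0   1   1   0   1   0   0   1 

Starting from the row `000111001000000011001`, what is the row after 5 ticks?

010110101001000100000

110101000011111011000
111010011010001111011
101100011100101001111
011101010100010001001
010110101001000100000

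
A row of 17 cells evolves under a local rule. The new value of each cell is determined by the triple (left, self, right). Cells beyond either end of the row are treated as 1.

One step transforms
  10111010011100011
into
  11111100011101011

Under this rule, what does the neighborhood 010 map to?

0

At position 6 the neighborhood is 010; the next row has 0 there.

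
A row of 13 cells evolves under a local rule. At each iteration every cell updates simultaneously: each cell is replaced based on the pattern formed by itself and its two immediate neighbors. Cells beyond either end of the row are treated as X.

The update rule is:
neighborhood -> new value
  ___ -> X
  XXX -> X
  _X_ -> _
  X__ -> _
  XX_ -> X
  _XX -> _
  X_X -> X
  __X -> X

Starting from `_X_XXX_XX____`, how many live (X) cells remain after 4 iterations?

iteration 1: X_X_XXX_X_XXX
iteration 2: XX_X_XXX_X_XX
iteration 3: XXX_X_XXX_X_X
iteration 4: XXXX_X_XXX_X_
count of X: 9

9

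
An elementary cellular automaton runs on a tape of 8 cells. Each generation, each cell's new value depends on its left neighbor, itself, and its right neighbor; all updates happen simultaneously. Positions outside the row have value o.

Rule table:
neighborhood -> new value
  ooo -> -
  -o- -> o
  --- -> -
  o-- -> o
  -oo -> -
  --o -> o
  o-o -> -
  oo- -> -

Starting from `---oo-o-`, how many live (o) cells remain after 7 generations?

generation 1: o-o---o-
generation 2: --oo-oo-
generation 3: oo------
generation 4: --o----o
generation 5: oooo--o-
generation 6: ----ooo-
generation 7: o--o----
count of o: 2

2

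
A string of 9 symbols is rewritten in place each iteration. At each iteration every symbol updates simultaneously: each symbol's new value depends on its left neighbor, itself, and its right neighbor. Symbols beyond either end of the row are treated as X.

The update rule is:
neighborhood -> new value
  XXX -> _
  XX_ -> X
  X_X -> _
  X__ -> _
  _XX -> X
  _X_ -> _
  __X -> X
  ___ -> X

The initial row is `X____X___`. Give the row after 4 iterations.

iteration 1: X_XXX__XX
iteration 2: X_X_X_XX_
iteration 3: X_____XX_
iteration 4: X_XXXXXX_

X_XXXXXX_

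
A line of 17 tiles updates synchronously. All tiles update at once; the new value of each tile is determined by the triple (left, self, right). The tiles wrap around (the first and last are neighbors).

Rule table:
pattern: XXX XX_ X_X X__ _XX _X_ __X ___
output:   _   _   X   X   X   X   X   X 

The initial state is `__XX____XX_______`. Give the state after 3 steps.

XXXX_XXXXX_XXXXXX

XXX_XXXXX_XXXXXXX
___XX____XX______
XXXX_XXXXX_XXXXXX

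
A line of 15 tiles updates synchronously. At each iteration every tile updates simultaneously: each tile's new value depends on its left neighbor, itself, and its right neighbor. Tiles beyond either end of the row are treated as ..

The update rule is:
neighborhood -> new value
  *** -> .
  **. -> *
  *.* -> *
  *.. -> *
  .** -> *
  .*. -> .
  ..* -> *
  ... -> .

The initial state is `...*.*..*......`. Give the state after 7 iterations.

iteration 1: ..*.*.**.*.....
iteration 2: .*.*.****.*....
iteration 3: *.*.**..**.*...
iteration 4: .*.********.*..
iteration 5: *.**......**.*.
iteration 6: .****....****.*
iteration 7: **..**..**..**.

**..**..**..**.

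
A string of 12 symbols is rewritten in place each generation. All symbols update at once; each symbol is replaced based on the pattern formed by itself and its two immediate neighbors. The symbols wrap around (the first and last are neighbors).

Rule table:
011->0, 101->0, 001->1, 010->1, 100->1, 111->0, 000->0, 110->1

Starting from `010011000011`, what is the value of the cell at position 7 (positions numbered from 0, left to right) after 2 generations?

1

generation 1: 011101100101
generation 2: 000100111101
position 7 holds 1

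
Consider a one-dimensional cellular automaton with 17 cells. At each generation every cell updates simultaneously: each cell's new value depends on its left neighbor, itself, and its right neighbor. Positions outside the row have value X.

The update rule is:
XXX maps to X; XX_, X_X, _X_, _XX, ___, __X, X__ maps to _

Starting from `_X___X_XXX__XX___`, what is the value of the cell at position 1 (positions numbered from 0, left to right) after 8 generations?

generation 1: ________X________
generation 2: _________________
generation 3: _________________  (fixed point — unchanged through generation 8)
position 1 holds _

_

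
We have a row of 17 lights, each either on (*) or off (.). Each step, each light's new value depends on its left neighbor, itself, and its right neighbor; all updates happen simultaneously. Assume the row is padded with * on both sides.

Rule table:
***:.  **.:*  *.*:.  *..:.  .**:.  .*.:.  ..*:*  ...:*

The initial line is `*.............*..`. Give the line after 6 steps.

*..........*.****

*.************..*
*............*.*.
*.***********....
*...........*.***
*.**********.....
*..........*.****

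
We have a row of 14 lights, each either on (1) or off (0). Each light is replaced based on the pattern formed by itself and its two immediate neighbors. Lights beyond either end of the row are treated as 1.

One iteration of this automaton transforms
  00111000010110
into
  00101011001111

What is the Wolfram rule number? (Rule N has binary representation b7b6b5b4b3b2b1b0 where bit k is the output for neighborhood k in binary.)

position 3: 111 → 0  (bit 7 = 0)
position 4: 110 → 1  (bit 6 = 1)
position 10: 101 → 1  (bit 5 = 1)
position 0: 100 → 0  (bit 4 = 0)
position 2: 011 → 1  (bit 3 = 1)
position 9: 010 → 0  (bit 2 = 0)
position 1: 001 → 0  (bit 1 = 0)
position 6: 000 → 1  (bit 0 = 1)
bits b7..b0 = 01101001 = 105

105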